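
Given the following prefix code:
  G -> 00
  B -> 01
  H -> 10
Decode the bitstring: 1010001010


Decoding step by step:
Bits 10 -> H
Bits 10 -> H
Bits 00 -> G
Bits 10 -> H
Bits 10 -> H


Decoded message: HHGHH


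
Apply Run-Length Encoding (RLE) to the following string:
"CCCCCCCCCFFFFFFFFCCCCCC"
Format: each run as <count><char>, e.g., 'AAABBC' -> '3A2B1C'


Scanning runs left to right:
  i=0: run of 'C' x 9 -> '9C'
  i=9: run of 'F' x 8 -> '8F'
  i=17: run of 'C' x 6 -> '6C'

RLE = 9C8F6C


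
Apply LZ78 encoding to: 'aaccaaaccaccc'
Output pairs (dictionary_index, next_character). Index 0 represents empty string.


LZ78 encoding steps:
Dictionary: {0: ''}
Step 1: w='' (idx 0), next='a' -> output (0, 'a'), add 'a' as idx 1
Step 2: w='a' (idx 1), next='c' -> output (1, 'c'), add 'ac' as idx 2
Step 3: w='' (idx 0), next='c' -> output (0, 'c'), add 'c' as idx 3
Step 4: w='a' (idx 1), next='a' -> output (1, 'a'), add 'aa' as idx 4
Step 5: w='ac' (idx 2), next='c' -> output (2, 'c'), add 'acc' as idx 5
Step 6: w='acc' (idx 5), next='c' -> output (5, 'c'), add 'accc' as idx 6


Encoded: [(0, 'a'), (1, 'c'), (0, 'c'), (1, 'a'), (2, 'c'), (5, 'c')]


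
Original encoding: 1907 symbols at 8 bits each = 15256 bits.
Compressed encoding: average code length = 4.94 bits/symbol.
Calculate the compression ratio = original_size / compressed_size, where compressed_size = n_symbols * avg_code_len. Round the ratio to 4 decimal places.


original_size = n_symbols * orig_bits = 1907 * 8 = 15256 bits
compressed_size = n_symbols * avg_code_len = 1907 * 4.94 = 9420.58 bits
ratio = original_size / compressed_size = 15256 / 9420.58 = 1.6194

Compression ratio = 1.6194


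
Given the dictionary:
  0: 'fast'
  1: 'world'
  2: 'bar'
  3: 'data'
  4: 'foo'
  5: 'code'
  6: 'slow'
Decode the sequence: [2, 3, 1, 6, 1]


Look up each index in the dictionary:
  2 -> 'bar'
  3 -> 'data'
  1 -> 'world'
  6 -> 'slow'
  1 -> 'world'

Decoded: "bar data world slow world"


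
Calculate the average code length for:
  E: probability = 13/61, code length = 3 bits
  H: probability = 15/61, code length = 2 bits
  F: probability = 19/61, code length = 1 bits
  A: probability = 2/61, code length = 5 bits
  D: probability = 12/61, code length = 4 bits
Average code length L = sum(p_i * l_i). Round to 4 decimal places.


Weighted contributions p_i * l_i:
  E: (13/61) * 3 = 39/61
  H: (15/61) * 2 = 30/61
  F: (19/61) * 1 = 19/61
  A: (2/61) * 5 = 10/61
  D: (12/61) * 4 = 48/61
Sum = (39 + 30 + 19 + 10 + 48)/61 = 146/61

L = 146/61 = 2.3934 bits/symbol


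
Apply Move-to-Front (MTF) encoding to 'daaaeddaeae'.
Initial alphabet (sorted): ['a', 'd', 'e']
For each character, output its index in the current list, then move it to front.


MTF encoding:
'd': index 1 in ['a', 'd', 'e'] -> ['d', 'a', 'e']
'a': index 1 in ['d', 'a', 'e'] -> ['a', 'd', 'e']
'a': index 0 in ['a', 'd', 'e'] -> ['a', 'd', 'e']
'a': index 0 in ['a', 'd', 'e'] -> ['a', 'd', 'e']
'e': index 2 in ['a', 'd', 'e'] -> ['e', 'a', 'd']
'd': index 2 in ['e', 'a', 'd'] -> ['d', 'e', 'a']
'd': index 0 in ['d', 'e', 'a'] -> ['d', 'e', 'a']
'a': index 2 in ['d', 'e', 'a'] -> ['a', 'd', 'e']
'e': index 2 in ['a', 'd', 'e'] -> ['e', 'a', 'd']
'a': index 1 in ['e', 'a', 'd'] -> ['a', 'e', 'd']
'e': index 1 in ['a', 'e', 'd'] -> ['e', 'a', 'd']


Output: [1, 1, 0, 0, 2, 2, 0, 2, 2, 1, 1]


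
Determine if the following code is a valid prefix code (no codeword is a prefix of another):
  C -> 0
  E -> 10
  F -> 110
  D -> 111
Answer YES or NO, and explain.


Checking each pair (does one codeword prefix another?):
  C='0' vs E='10': no prefix
  C='0' vs F='110': no prefix
  C='0' vs D='111': no prefix
  E='10' vs C='0': no prefix
  E='10' vs F='110': no prefix
  E='10' vs D='111': no prefix
  F='110' vs C='0': no prefix
  F='110' vs E='10': no prefix
  F='110' vs D='111': no prefix
  D='111' vs C='0': no prefix
  D='111' vs E='10': no prefix
  D='111' vs F='110': no prefix
No violation found over all pairs.

YES -- this is a valid prefix code. No codeword is a prefix of any other codeword.


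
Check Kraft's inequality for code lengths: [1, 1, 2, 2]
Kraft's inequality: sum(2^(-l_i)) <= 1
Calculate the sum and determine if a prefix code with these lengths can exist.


Sum = 2^(-1) + 2^(-1) + 2^(-2) + 2^(-2)
    = 0.5 + 0.5 + 0.25 + 0.25
    = 6/4 = 1.5
Since 1.5 > 1, Kraft's inequality is NOT satisfied.
A prefix code with these lengths CANNOT exist.

Kraft sum = 1.5. Not satisfied.


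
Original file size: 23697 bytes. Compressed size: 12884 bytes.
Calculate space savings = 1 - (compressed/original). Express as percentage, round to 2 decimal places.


ratio = compressed/original = 12884/23697 = 0.543698
savings = 1 - ratio = 1 - 0.543698 = 0.456302
as a percentage: 0.456302 * 100 = 45.63%

Space savings = 1 - 12884/23697 = 45.63%


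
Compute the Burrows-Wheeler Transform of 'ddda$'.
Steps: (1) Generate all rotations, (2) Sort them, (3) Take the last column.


Rotations (sorted):
  0: $ddda -> last char: a
  1: a$ddd -> last char: d
  2: da$dd -> last char: d
  3: dda$d -> last char: d
  4: ddda$ -> last char: $


BWT = addd$


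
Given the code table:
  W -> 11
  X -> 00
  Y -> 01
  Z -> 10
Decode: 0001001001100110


Decoding:
00 -> X
01 -> Y
00 -> X
10 -> Z
01 -> Y
10 -> Z
01 -> Y
10 -> Z


Result: XYXZYZYZ


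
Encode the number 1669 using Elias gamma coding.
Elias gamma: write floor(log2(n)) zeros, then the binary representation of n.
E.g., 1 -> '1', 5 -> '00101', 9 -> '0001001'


num_bits = floor(log2(1669)) + 1 = 11
leading_zeros = num_bits - 1 = 10
binary(1669) = 11010000101

Elias gamma(1669) = '0000000000' + '11010000101' = 000000000011010000101 (21 bits)


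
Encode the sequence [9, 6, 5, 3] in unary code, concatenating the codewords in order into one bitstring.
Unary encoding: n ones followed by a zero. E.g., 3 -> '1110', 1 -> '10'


Encode each number as n ones followed by a terminating 0:
  9 -> 1111111110 (10 bits)
  6 -> 1111110 (7 bits)
  5 -> 111110 (6 bits)
  3 -> 1110 (4 bits)
Total length = 10 + 7 + 6 + 4 = 27 bits.

Unary([9, 6, 5, 3]) = 111111111011111101111101110 (27 bits)


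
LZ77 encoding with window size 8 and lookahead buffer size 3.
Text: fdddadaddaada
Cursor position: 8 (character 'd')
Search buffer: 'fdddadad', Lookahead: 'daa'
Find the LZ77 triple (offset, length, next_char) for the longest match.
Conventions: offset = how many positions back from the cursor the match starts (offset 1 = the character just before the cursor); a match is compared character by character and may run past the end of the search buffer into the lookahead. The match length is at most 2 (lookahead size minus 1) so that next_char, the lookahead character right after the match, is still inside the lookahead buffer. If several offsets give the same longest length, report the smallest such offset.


Try each offset into the search buffer:
  offset=1 (pos 7, char 'd'): match length 1
  offset=2 (pos 6, char 'a'): match length 0
  offset=3 (pos 5, char 'd'): match length 2
  offset=4 (pos 4, char 'a'): match length 0
  offset=5 (pos 3, char 'd'): match length 2
  offset=6 (pos 2, char 'd'): match length 1
  offset=7 (pos 1, char 'd'): match length 1
  offset=8 (pos 0, char 'f'): match length 0
Longest match has length 2, found at offsets 3, 5; take the smallest, offset 3.
next_char = character at position 8 + 2 = 10 -> 'a'

Best match: offset=3, length=2 (matching 'da' starting at position 5)
LZ77 triple: (3, 2, 'a')


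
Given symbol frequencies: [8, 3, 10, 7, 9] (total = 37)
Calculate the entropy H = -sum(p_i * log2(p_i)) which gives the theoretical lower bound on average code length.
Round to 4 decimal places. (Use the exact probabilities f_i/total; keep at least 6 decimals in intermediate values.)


Per-symbol terms -p_i * log2(p_i) with p_i = f_i/37:
  p = 8/37 = 0.216216: log2(p) = -2.209453, -p*log2(p) = 0.477720
  p = 3/37 = 0.081081: log2(p) = -3.624491, -p*log2(p) = 0.293878
  p = 10/37 = 0.270270: log2(p) = -1.887525, -p*log2(p) = 0.510142
  p = 7/37 = 0.189189: log2(p) = -2.402098, -p*log2(p) = 0.454451
  p = 9/37 = 0.243243: log2(p) = -2.039528, -p*log2(p) = 0.496101
H = 0.477720 + 0.293878 + 0.510142 + 0.454451 + 0.496101 = 2.232292

H = 2.2323 bits/symbol


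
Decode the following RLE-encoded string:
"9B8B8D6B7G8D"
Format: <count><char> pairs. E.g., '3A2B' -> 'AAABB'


Expanding each <count><char> pair:
  9B -> 'BBBBBBBBB'
  8B -> 'BBBBBBBB'
  8D -> 'DDDDDDDD'
  6B -> 'BBBBBB'
  7G -> 'GGGGGGG'
  8D -> 'DDDDDDDD'

Decoded = BBBBBBBBBBBBBBBBBDDDDDDDDBBBBBBGGGGGGGDDDDDDDD


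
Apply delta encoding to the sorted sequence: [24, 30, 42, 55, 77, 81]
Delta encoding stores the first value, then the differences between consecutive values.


First value: 24
Deltas:
  30 - 24 = 6
  42 - 30 = 12
  55 - 42 = 13
  77 - 55 = 22
  81 - 77 = 4


Delta encoded: [24, 6, 12, 13, 22, 4]


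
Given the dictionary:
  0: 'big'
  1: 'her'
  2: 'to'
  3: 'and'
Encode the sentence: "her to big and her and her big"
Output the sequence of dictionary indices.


Look up each word in the dictionary:
  'her' -> 1
  'to' -> 2
  'big' -> 0
  'and' -> 3
  'her' -> 1
  'and' -> 3
  'her' -> 1
  'big' -> 0

Encoded: [1, 2, 0, 3, 1, 3, 1, 0]


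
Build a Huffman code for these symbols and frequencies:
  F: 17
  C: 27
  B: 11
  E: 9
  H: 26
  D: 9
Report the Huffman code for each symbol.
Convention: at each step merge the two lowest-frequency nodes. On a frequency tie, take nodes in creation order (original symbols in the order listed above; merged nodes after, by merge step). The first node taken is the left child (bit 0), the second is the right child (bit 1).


Huffman tree construction:
Step 1: Merge E(9) + D(9) = 18
Step 2: Merge B(11) + F(17) = 28
Step 3: Merge (E+D)(18) + H(26) = 44
Step 4: Merge C(27) + (B+F)(28) = 55
Step 5: Merge ((E+D)+H)(44) + (C+(B+F))(55) = 99
Read each symbol's code off the tree from the root (left child = 0, right child = 1).

Codes:
  F: 111 (length 3)
  C: 10 (length 2)
  B: 110 (length 3)
  E: 000 (length 3)
  H: 01 (length 2)
  D: 001 (length 3)
Average code length: 244/99 = 2.4646 bits/symbol


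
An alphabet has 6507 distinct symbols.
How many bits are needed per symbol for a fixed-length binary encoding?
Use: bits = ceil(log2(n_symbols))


log2(6507) = 12.6678
Bracket: 2^12 = 4096 < 6507 <= 2^13 = 8192
So ceil(log2(6507)) = 13

bits = ceil(log2(6507)) = ceil(12.6678) = 13 bits


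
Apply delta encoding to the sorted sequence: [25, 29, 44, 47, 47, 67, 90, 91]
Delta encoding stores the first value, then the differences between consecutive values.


First value: 25
Deltas:
  29 - 25 = 4
  44 - 29 = 15
  47 - 44 = 3
  47 - 47 = 0
  67 - 47 = 20
  90 - 67 = 23
  91 - 90 = 1


Delta encoded: [25, 4, 15, 3, 0, 20, 23, 1]


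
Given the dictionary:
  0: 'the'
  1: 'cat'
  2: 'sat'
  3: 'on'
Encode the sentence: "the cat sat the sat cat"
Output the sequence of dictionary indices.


Look up each word in the dictionary:
  'the' -> 0
  'cat' -> 1
  'sat' -> 2
  'the' -> 0
  'sat' -> 2
  'cat' -> 1

Encoded: [0, 1, 2, 0, 2, 1]


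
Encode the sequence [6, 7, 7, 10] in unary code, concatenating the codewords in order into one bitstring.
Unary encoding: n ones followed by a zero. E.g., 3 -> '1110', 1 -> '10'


Encode each number as n ones followed by a terminating 0:
  6 -> 1111110 (7 bits)
  7 -> 11111110 (8 bits)
  7 -> 11111110 (8 bits)
  10 -> 11111111110 (11 bits)
Total length = 7 + 8 + 8 + 11 = 34 bits.

Unary([6, 7, 7, 10]) = 1111110111111101111111011111111110 (34 bits)


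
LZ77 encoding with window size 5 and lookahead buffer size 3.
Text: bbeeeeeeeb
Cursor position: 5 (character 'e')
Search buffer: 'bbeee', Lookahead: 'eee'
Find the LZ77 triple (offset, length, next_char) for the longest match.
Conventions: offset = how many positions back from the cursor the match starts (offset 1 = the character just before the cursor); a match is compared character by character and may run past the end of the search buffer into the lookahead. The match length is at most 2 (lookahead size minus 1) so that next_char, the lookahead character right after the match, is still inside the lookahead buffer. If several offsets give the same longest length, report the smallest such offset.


Try each offset into the search buffer:
  offset=1 (pos 4, char 'e'): match length 2
  offset=2 (pos 3, char 'e'): match length 2
  offset=3 (pos 2, char 'e'): match length 2
  offset=4 (pos 1, char 'b'): match length 0
  offset=5 (pos 0, char 'b'): match length 0
Longest match has length 2, found at offsets 1, 2, 3; take the smallest, offset 1.
next_char = character at position 5 + 2 = 7 -> 'e'

Best match: offset=1, length=2 (matching 'ee' starting at position 4)
LZ77 triple: (1, 2, 'e')


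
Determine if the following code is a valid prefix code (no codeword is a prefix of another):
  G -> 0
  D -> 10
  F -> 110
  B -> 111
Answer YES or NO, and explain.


Checking each pair (does one codeword prefix another?):
  G='0' vs D='10': no prefix
  G='0' vs F='110': no prefix
  G='0' vs B='111': no prefix
  D='10' vs G='0': no prefix
  D='10' vs F='110': no prefix
  D='10' vs B='111': no prefix
  F='110' vs G='0': no prefix
  F='110' vs D='10': no prefix
  F='110' vs B='111': no prefix
  B='111' vs G='0': no prefix
  B='111' vs D='10': no prefix
  B='111' vs F='110': no prefix
No violation found over all pairs.

YES -- this is a valid prefix code. No codeword is a prefix of any other codeword.


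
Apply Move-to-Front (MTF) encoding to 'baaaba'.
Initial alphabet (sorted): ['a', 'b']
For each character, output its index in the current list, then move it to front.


MTF encoding:
'b': index 1 in ['a', 'b'] -> ['b', 'a']
'a': index 1 in ['b', 'a'] -> ['a', 'b']
'a': index 0 in ['a', 'b'] -> ['a', 'b']
'a': index 0 in ['a', 'b'] -> ['a', 'b']
'b': index 1 in ['a', 'b'] -> ['b', 'a']
'a': index 1 in ['b', 'a'] -> ['a', 'b']


Output: [1, 1, 0, 0, 1, 1]


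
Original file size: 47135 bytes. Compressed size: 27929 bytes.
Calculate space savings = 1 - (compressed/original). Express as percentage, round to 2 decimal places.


ratio = compressed/original = 27929/47135 = 0.592532
savings = 1 - ratio = 1 - 0.592532 = 0.407468
as a percentage: 0.407468 * 100 = 40.75%

Space savings = 1 - 27929/47135 = 40.75%


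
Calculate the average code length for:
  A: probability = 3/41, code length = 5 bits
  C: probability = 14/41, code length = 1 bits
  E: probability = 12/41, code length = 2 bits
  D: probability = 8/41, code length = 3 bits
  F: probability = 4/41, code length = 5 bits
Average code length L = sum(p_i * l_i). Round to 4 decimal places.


Weighted contributions p_i * l_i:
  A: (3/41) * 5 = 15/41
  C: (14/41) * 1 = 14/41
  E: (12/41) * 2 = 24/41
  D: (8/41) * 3 = 24/41
  F: (4/41) * 5 = 20/41
Sum = (15 + 14 + 24 + 24 + 20)/41 = 97/41

L = 97/41 = 2.3659 bits/symbol


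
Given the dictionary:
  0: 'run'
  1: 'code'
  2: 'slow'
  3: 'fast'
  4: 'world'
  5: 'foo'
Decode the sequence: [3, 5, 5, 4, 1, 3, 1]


Look up each index in the dictionary:
  3 -> 'fast'
  5 -> 'foo'
  5 -> 'foo'
  4 -> 'world'
  1 -> 'code'
  3 -> 'fast'
  1 -> 'code'

Decoded: "fast foo foo world code fast code"


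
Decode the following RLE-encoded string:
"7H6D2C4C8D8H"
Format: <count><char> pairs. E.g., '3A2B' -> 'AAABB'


Expanding each <count><char> pair:
  7H -> 'HHHHHHH'
  6D -> 'DDDDDD'
  2C -> 'CC'
  4C -> 'CCCC'
  8D -> 'DDDDDDDD'
  8H -> 'HHHHHHHH'

Decoded = HHHHHHHDDDDDDCCCCCCDDDDDDDDHHHHHHHH


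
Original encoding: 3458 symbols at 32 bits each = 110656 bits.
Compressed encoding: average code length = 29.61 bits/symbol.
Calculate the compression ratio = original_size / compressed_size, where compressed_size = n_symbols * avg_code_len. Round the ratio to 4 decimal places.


original_size = n_symbols * orig_bits = 3458 * 32 = 110656 bits
compressed_size = n_symbols * avg_code_len = 3458 * 29.61 = 102391.38 bits
ratio = original_size / compressed_size = 110656 / 102391.38 = 1.0807

Compression ratio = 1.0807


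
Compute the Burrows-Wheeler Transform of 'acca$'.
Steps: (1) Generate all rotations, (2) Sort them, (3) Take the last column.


Rotations (sorted):
  0: $acca -> last char: a
  1: a$acc -> last char: c
  2: acca$ -> last char: $
  3: ca$ac -> last char: c
  4: cca$a -> last char: a


BWT = ac$ca


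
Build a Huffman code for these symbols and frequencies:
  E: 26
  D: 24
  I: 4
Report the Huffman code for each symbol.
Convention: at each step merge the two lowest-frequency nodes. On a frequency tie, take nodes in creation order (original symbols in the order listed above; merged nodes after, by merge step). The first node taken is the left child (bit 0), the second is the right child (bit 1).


Huffman tree construction:
Step 1: Merge I(4) + D(24) = 28
Step 2: Merge E(26) + (I+D)(28) = 54
Read each symbol's code off the tree from the root (left child = 0, right child = 1).

Codes:
  E: 0 (length 1)
  D: 11 (length 2)
  I: 10 (length 2)
Average code length: 82/54 = 1.5185 bits/symbol


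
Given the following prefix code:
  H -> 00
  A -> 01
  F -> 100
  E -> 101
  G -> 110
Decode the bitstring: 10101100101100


Decoding step by step:
Bits 101 -> E
Bits 01 -> A
Bits 100 -> F
Bits 101 -> E
Bits 100 -> F


Decoded message: EAFEF


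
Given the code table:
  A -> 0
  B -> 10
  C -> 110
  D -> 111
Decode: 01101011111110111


Decoding:
0 -> A
110 -> C
10 -> B
111 -> D
111 -> D
10 -> B
111 -> D


Result: ACBDDBD


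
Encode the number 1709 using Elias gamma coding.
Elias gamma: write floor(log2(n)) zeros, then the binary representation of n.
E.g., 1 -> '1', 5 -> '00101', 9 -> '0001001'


num_bits = floor(log2(1709)) + 1 = 11
leading_zeros = num_bits - 1 = 10
binary(1709) = 11010101101

Elias gamma(1709) = '0000000000' + '11010101101' = 000000000011010101101 (21 bits)


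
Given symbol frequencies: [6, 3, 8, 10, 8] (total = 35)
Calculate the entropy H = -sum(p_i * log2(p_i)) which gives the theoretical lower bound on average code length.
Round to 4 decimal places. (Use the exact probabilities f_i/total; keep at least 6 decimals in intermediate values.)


Per-symbol terms -p_i * log2(p_i) with p_i = f_i/35:
  p = 6/35 = 0.171429: log2(p) = -2.544321, -p*log2(p) = 0.436169
  p = 3/35 = 0.085714: log2(p) = -3.544321, -p*log2(p) = 0.303799
  p = 8/35 = 0.228571: log2(p) = -2.129283, -p*log2(p) = 0.486693
  p = 10/35 = 0.285714: log2(p) = -1.807355, -p*log2(p) = 0.516387
  p = 8/35 = 0.228571: log2(p) = -2.129283, -p*log2(p) = 0.486693
H = 0.436169 + 0.303799 + 0.486693 + 0.516387 + 0.486693 = 2.229741

H = 2.2297 bits/symbol


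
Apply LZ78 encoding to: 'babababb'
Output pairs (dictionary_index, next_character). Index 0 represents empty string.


LZ78 encoding steps:
Dictionary: {0: ''}
Step 1: w='' (idx 0), next='b' -> output (0, 'b'), add 'b' as idx 1
Step 2: w='' (idx 0), next='a' -> output (0, 'a'), add 'a' as idx 2
Step 3: w='b' (idx 1), next='a' -> output (1, 'a'), add 'ba' as idx 3
Step 4: w='ba' (idx 3), next='b' -> output (3, 'b'), add 'bab' as idx 4
Step 5: w='b' (idx 1), end of input -> output (1, '')


Encoded: [(0, 'b'), (0, 'a'), (1, 'a'), (3, 'b'), (1, '')]


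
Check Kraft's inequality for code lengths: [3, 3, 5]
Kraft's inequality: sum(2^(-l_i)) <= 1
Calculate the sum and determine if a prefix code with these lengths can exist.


Sum = 2^(-3) + 2^(-3) + 2^(-5)
    = 0.125 + 0.125 + 0.03125
    = 9/32 = 0.28125
Since 0.28125 <= 1, Kraft's inequality IS satisfied.
A prefix code with these lengths CAN exist.

Kraft sum = 0.28125. Satisfied.


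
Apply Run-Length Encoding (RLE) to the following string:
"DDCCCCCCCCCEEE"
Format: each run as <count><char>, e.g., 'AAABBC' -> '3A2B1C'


Scanning runs left to right:
  i=0: run of 'D' x 2 -> '2D'
  i=2: run of 'C' x 9 -> '9C'
  i=11: run of 'E' x 3 -> '3E'

RLE = 2D9C3E


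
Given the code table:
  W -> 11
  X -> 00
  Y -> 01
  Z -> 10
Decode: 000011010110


Decoding:
00 -> X
00 -> X
11 -> W
01 -> Y
01 -> Y
10 -> Z


Result: XXWYYZ


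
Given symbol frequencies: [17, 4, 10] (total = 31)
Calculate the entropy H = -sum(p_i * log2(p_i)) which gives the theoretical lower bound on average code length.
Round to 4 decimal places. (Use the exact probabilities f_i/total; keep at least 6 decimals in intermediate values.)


Per-symbol terms -p_i * log2(p_i) with p_i = f_i/31:
  p = 17/31 = 0.548387: log2(p) = -0.866733, -p*log2(p) = 0.475305
  p = 4/31 = 0.129032: log2(p) = -2.954196, -p*log2(p) = 0.381187
  p = 10/31 = 0.322581: log2(p) = -1.632268, -p*log2(p) = 0.526538
H = 0.475305 + 0.381187 + 0.526538 = 1.383030

H = 1.383 bits/symbol


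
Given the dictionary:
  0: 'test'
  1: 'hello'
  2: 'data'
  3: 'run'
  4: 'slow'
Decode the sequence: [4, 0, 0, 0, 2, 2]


Look up each index in the dictionary:
  4 -> 'slow'
  0 -> 'test'
  0 -> 'test'
  0 -> 'test'
  2 -> 'data'
  2 -> 'data'

Decoded: "slow test test test data data"


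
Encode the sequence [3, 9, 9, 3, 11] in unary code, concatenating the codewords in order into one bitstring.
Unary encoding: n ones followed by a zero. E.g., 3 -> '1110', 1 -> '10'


Encode each number as n ones followed by a terminating 0:
  3 -> 1110 (4 bits)
  9 -> 1111111110 (10 bits)
  9 -> 1111111110 (10 bits)
  3 -> 1110 (4 bits)
  11 -> 111111111110 (12 bits)
Total length = 4 + 10 + 10 + 4 + 12 = 40 bits.

Unary([3, 9, 9, 3, 11]) = 1110111111111011111111101110111111111110 (40 bits)


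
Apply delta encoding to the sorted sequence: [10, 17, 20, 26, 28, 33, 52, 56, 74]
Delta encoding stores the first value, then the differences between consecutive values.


First value: 10
Deltas:
  17 - 10 = 7
  20 - 17 = 3
  26 - 20 = 6
  28 - 26 = 2
  33 - 28 = 5
  52 - 33 = 19
  56 - 52 = 4
  74 - 56 = 18


Delta encoded: [10, 7, 3, 6, 2, 5, 19, 4, 18]


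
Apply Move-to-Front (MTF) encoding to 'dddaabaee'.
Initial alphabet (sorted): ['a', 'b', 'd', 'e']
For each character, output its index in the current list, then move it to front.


MTF encoding:
'd': index 2 in ['a', 'b', 'd', 'e'] -> ['d', 'a', 'b', 'e']
'd': index 0 in ['d', 'a', 'b', 'e'] -> ['d', 'a', 'b', 'e']
'd': index 0 in ['d', 'a', 'b', 'e'] -> ['d', 'a', 'b', 'e']
'a': index 1 in ['d', 'a', 'b', 'e'] -> ['a', 'd', 'b', 'e']
'a': index 0 in ['a', 'd', 'b', 'e'] -> ['a', 'd', 'b', 'e']
'b': index 2 in ['a', 'd', 'b', 'e'] -> ['b', 'a', 'd', 'e']
'a': index 1 in ['b', 'a', 'd', 'e'] -> ['a', 'b', 'd', 'e']
'e': index 3 in ['a', 'b', 'd', 'e'] -> ['e', 'a', 'b', 'd']
'e': index 0 in ['e', 'a', 'b', 'd'] -> ['e', 'a', 'b', 'd']


Output: [2, 0, 0, 1, 0, 2, 1, 3, 0]


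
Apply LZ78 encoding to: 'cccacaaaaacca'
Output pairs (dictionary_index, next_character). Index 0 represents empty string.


LZ78 encoding steps:
Dictionary: {0: ''}
Step 1: w='' (idx 0), next='c' -> output (0, 'c'), add 'c' as idx 1
Step 2: w='c' (idx 1), next='c' -> output (1, 'c'), add 'cc' as idx 2
Step 3: w='' (idx 0), next='a' -> output (0, 'a'), add 'a' as idx 3
Step 4: w='c' (idx 1), next='a' -> output (1, 'a'), add 'ca' as idx 4
Step 5: w='a' (idx 3), next='a' -> output (3, 'a'), add 'aa' as idx 5
Step 6: w='aa' (idx 5), next='c' -> output (5, 'c'), add 'aac' as idx 6
Step 7: w='ca' (idx 4), end of input -> output (4, '')


Encoded: [(0, 'c'), (1, 'c'), (0, 'a'), (1, 'a'), (3, 'a'), (5, 'c'), (4, '')]


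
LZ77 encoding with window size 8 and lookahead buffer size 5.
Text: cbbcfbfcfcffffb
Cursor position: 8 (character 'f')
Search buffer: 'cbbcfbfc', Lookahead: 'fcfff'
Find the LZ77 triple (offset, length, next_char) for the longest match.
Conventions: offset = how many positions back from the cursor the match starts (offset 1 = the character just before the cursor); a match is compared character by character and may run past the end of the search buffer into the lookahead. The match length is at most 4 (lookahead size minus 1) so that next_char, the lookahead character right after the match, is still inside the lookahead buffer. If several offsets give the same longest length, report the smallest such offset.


Try each offset into the search buffer:
  offset=1 (pos 7, char 'c'): match length 0
  offset=2 (pos 6, char 'f'): match length 3
  offset=3 (pos 5, char 'b'): match length 0
  offset=4 (pos 4, char 'f'): match length 1
  offset=5 (pos 3, char 'c'): match length 0
  offset=6 (pos 2, char 'b'): match length 0
  offset=7 (pos 1, char 'b'): match length 0
  offset=8 (pos 0, char 'c'): match length 0
Longest match has length 3 at offset 2.
next_char = character at position 8 + 3 = 11 -> 'f'

Best match: offset=2, length=3 (matching 'fcf' starting at position 6)
LZ77 triple: (2, 3, 'f')


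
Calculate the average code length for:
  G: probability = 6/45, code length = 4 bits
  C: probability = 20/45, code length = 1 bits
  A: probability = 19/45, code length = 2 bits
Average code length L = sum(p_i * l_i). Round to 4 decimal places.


Weighted contributions p_i * l_i:
  G: (6/45) * 4 = 24/45
  C: (20/45) * 1 = 20/45
  A: (19/45) * 2 = 38/45
Sum = (24 + 20 + 38)/45 = 82/45

L = 82/45 = 1.8222 bits/symbol


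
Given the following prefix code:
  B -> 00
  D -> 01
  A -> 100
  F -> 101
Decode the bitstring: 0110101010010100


Decoding step by step:
Bits 01 -> D
Bits 101 -> F
Bits 01 -> D
Bits 01 -> D
Bits 00 -> B
Bits 101 -> F
Bits 00 -> B


Decoded message: DFDDBFB


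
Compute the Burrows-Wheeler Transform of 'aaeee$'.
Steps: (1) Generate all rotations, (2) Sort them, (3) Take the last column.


Rotations (sorted):
  0: $aaeee -> last char: e
  1: aaeee$ -> last char: $
  2: aeee$a -> last char: a
  3: e$aaee -> last char: e
  4: ee$aae -> last char: e
  5: eee$aa -> last char: a


BWT = e$aeea


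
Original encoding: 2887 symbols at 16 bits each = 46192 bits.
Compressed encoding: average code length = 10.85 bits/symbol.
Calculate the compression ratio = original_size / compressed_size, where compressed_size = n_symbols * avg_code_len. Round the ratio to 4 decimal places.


original_size = n_symbols * orig_bits = 2887 * 16 = 46192 bits
compressed_size = n_symbols * avg_code_len = 2887 * 10.85 = 31323.95 bits
ratio = original_size / compressed_size = 46192 / 31323.95 = 1.4747

Compression ratio = 1.4747


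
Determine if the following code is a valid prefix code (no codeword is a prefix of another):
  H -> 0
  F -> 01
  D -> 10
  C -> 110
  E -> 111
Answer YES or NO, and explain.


Checking each pair (does one codeword prefix another?):
  H='0' vs F='01': prefix -- VIOLATION

NO -- this is NOT a valid prefix code. H (0) is a prefix of F (01).


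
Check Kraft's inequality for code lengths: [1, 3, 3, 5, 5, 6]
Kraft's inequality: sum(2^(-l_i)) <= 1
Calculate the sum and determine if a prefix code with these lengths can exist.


Sum = 2^(-1) + 2^(-3) + 2^(-3) + 2^(-5) + 2^(-5) + 2^(-6)
    = 0.5 + 0.125 + 0.125 + 0.03125 + 0.03125 + 0.015625
    = 53/64 = 0.828125
Since 0.828125 <= 1, Kraft's inequality IS satisfied.
A prefix code with these lengths CAN exist.

Kraft sum = 0.828125. Satisfied.


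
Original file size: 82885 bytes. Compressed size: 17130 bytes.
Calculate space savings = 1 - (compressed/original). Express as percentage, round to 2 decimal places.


ratio = compressed/original = 17130/82885 = 0.206672
savings = 1 - ratio = 1 - 0.206672 = 0.793328
as a percentage: 0.793328 * 100 = 79.33%

Space savings = 1 - 17130/82885 = 79.33%


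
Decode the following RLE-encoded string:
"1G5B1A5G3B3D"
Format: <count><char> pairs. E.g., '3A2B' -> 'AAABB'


Expanding each <count><char> pair:
  1G -> 'G'
  5B -> 'BBBBB'
  1A -> 'A'
  5G -> 'GGGGG'
  3B -> 'BBB'
  3D -> 'DDD'

Decoded = GBBBBBAGGGGGBBBDDD


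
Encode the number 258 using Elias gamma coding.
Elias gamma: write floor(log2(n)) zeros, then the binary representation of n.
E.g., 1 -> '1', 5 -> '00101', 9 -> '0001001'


num_bits = floor(log2(258)) + 1 = 9
leading_zeros = num_bits - 1 = 8
binary(258) = 100000010

Elias gamma(258) = '00000000' + '100000010' = 00000000100000010 (17 bits)


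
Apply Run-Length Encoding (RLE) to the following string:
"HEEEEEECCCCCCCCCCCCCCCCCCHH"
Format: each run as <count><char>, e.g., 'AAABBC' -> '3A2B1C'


Scanning runs left to right:
  i=0: run of 'H' x 1 -> '1H'
  i=1: run of 'E' x 6 -> '6E'
  i=7: run of 'C' x 18 -> '18C'
  i=25: run of 'H' x 2 -> '2H'

RLE = 1H6E18C2H


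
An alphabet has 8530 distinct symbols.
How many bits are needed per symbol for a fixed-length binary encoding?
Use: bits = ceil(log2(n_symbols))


log2(8530) = 13.0583
Bracket: 2^13 = 8192 < 8530 <= 2^14 = 16384
So ceil(log2(8530)) = 14

bits = ceil(log2(8530)) = ceil(13.0583) = 14 bits


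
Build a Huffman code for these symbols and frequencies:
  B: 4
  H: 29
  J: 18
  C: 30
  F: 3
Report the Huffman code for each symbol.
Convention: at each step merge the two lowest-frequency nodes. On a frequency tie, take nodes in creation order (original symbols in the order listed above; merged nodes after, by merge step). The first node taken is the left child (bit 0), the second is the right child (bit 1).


Huffman tree construction:
Step 1: Merge F(3) + B(4) = 7
Step 2: Merge (F+B)(7) + J(18) = 25
Step 3: Merge ((F+B)+J)(25) + H(29) = 54
Step 4: Merge C(30) + (((F+B)+J)+H)(54) = 84
Read each symbol's code off the tree from the root (left child = 0, right child = 1).

Codes:
  B: 1001 (length 4)
  H: 11 (length 2)
  J: 101 (length 3)
  C: 0 (length 1)
  F: 1000 (length 4)
Average code length: 170/84 = 2.0238 bits/symbol


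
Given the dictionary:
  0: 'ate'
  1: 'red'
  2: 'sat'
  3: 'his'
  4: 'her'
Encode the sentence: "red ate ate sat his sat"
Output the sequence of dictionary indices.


Look up each word in the dictionary:
  'red' -> 1
  'ate' -> 0
  'ate' -> 0
  'sat' -> 2
  'his' -> 3
  'sat' -> 2

Encoded: [1, 0, 0, 2, 3, 2]


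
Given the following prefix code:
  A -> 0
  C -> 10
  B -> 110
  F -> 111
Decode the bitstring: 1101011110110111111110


Decoding step by step:
Bits 110 -> B
Bits 10 -> C
Bits 111 -> F
Bits 10 -> C
Bits 110 -> B
Bits 111 -> F
Bits 111 -> F
Bits 110 -> B


Decoded message: BCFCBFFB


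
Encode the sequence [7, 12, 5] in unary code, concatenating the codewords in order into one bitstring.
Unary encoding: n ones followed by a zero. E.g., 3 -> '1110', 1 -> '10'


Encode each number as n ones followed by a terminating 0:
  7 -> 11111110 (8 bits)
  12 -> 1111111111110 (13 bits)
  5 -> 111110 (6 bits)
Total length = 8 + 13 + 6 = 27 bits.

Unary([7, 12, 5]) = 111111101111111111110111110 (27 bits)


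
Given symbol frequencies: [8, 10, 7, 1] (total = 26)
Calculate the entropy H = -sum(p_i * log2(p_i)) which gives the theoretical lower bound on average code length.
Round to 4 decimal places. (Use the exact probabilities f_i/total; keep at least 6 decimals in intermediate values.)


Per-symbol terms -p_i * log2(p_i) with p_i = f_i/26:
  p = 8/26 = 0.307692: log2(p) = -1.700440, -p*log2(p) = 0.523212
  p = 10/26 = 0.384615: log2(p) = -1.378512, -p*log2(p) = 0.530197
  p = 7/26 = 0.269231: log2(p) = -1.893085, -p*log2(p) = 0.509677
  p = 1/26 = 0.038462: log2(p) = -4.700440, -p*log2(p) = 0.180786
H = 0.523212 + 0.530197 + 0.509677 + 0.180786 = 1.743872

H = 1.7439 bits/symbol


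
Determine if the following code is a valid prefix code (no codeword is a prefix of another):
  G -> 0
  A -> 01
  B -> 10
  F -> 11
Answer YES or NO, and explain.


Checking each pair (does one codeword prefix another?):
  G='0' vs A='01': prefix -- VIOLATION

NO -- this is NOT a valid prefix code. G (0) is a prefix of A (01).


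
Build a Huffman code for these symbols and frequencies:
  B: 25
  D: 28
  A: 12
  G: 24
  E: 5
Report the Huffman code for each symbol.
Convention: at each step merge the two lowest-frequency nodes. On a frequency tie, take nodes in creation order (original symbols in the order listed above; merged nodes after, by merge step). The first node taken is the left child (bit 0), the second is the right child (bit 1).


Huffman tree construction:
Step 1: Merge E(5) + A(12) = 17
Step 2: Merge (E+A)(17) + G(24) = 41
Step 3: Merge B(25) + D(28) = 53
Step 4: Merge ((E+A)+G)(41) + (B+D)(53) = 94
Read each symbol's code off the tree from the root (left child = 0, right child = 1).

Codes:
  B: 10 (length 2)
  D: 11 (length 2)
  A: 001 (length 3)
  G: 01 (length 2)
  E: 000 (length 3)
Average code length: 205/94 = 2.1809 bits/symbol


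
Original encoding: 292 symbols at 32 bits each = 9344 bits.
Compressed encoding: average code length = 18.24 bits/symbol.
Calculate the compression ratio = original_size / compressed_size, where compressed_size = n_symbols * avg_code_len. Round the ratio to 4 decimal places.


original_size = n_symbols * orig_bits = 292 * 32 = 9344 bits
compressed_size = n_symbols * avg_code_len = 292 * 18.24 = 5326.08 bits
ratio = original_size / compressed_size = 9344 / 5326.08 = 1.7544

Compression ratio = 1.7544


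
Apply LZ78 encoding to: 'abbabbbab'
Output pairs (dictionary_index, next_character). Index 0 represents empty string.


LZ78 encoding steps:
Dictionary: {0: ''}
Step 1: w='' (idx 0), next='a' -> output (0, 'a'), add 'a' as idx 1
Step 2: w='' (idx 0), next='b' -> output (0, 'b'), add 'b' as idx 2
Step 3: w='b' (idx 2), next='a' -> output (2, 'a'), add 'ba' as idx 3
Step 4: w='b' (idx 2), next='b' -> output (2, 'b'), add 'bb' as idx 4
Step 5: w='ba' (idx 3), next='b' -> output (3, 'b'), add 'bab' as idx 5


Encoded: [(0, 'a'), (0, 'b'), (2, 'a'), (2, 'b'), (3, 'b')]


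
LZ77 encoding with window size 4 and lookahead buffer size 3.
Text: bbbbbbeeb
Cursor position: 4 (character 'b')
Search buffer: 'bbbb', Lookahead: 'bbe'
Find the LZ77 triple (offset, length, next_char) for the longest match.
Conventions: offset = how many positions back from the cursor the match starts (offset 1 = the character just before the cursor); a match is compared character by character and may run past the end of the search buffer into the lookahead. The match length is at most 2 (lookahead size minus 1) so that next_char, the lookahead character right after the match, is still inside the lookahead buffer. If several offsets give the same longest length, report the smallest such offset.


Try each offset into the search buffer:
  offset=1 (pos 3, char 'b'): match length 2
  offset=2 (pos 2, char 'b'): match length 2
  offset=3 (pos 1, char 'b'): match length 2
  offset=4 (pos 0, char 'b'): match length 2
Longest match has length 2, found at offsets 1, 2, 3, 4; take the smallest, offset 1.
next_char = character at position 4 + 2 = 6 -> 'e'

Best match: offset=1, length=2 (matching 'bb' starting at position 3)
LZ77 triple: (1, 2, 'e')


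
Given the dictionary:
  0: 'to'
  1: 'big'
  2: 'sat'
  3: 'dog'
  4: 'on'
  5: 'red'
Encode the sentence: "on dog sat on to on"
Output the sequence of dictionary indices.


Look up each word in the dictionary:
  'on' -> 4
  'dog' -> 3
  'sat' -> 2
  'on' -> 4
  'to' -> 0
  'on' -> 4

Encoded: [4, 3, 2, 4, 0, 4]


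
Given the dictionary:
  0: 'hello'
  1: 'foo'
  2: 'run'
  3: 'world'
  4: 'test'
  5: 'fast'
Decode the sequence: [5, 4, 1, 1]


Look up each index in the dictionary:
  5 -> 'fast'
  4 -> 'test'
  1 -> 'foo'
  1 -> 'foo'

Decoded: "fast test foo foo"


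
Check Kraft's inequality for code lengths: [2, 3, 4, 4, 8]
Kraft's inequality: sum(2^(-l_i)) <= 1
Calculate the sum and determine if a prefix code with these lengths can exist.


Sum = 2^(-2) + 2^(-3) + 2^(-4) + 2^(-4) + 2^(-8)
    = 0.25 + 0.125 + 0.0625 + 0.0625 + 0.00390625
    = 129/256 = 0.50390625
Since 0.50390625 <= 1, Kraft's inequality IS satisfied.
A prefix code with these lengths CAN exist.

Kraft sum = 0.50390625. Satisfied.


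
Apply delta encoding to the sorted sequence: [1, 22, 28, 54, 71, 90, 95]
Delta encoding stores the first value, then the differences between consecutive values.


First value: 1
Deltas:
  22 - 1 = 21
  28 - 22 = 6
  54 - 28 = 26
  71 - 54 = 17
  90 - 71 = 19
  95 - 90 = 5


Delta encoded: [1, 21, 6, 26, 17, 19, 5]


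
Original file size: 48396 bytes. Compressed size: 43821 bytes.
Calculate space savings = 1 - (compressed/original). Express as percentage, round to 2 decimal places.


ratio = compressed/original = 43821/48396 = 0.905467
savings = 1 - ratio = 1 - 0.905467 = 0.094533
as a percentage: 0.094533 * 100 = 9.45%

Space savings = 1 - 43821/48396 = 9.45%


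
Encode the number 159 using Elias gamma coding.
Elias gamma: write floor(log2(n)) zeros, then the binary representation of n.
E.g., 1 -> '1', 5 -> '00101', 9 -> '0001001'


num_bits = floor(log2(159)) + 1 = 8
leading_zeros = num_bits - 1 = 7
binary(159) = 10011111

Elias gamma(159) = '0000000' + '10011111' = 000000010011111 (15 bits)


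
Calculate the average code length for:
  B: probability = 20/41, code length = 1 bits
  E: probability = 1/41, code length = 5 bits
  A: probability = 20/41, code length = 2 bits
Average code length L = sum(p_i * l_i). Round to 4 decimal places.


Weighted contributions p_i * l_i:
  B: (20/41) * 1 = 20/41
  E: (1/41) * 5 = 5/41
  A: (20/41) * 2 = 40/41
Sum = (20 + 5 + 40)/41 = 65/41

L = 65/41 = 1.5854 bits/symbol


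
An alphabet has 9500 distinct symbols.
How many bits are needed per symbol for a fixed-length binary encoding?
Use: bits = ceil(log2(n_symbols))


log2(9500) = 13.2137
Bracket: 2^13 = 8192 < 9500 <= 2^14 = 16384
So ceil(log2(9500)) = 14

bits = ceil(log2(9500)) = ceil(13.2137) = 14 bits


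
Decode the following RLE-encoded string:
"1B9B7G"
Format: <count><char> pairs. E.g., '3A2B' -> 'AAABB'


Expanding each <count><char> pair:
  1B -> 'B'
  9B -> 'BBBBBBBBB'
  7G -> 'GGGGGGG'

Decoded = BBBBBBBBBBGGGGGGG


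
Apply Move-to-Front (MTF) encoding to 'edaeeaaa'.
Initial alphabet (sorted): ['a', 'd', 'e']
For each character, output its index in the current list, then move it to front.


MTF encoding:
'e': index 2 in ['a', 'd', 'e'] -> ['e', 'a', 'd']
'd': index 2 in ['e', 'a', 'd'] -> ['d', 'e', 'a']
'a': index 2 in ['d', 'e', 'a'] -> ['a', 'd', 'e']
'e': index 2 in ['a', 'd', 'e'] -> ['e', 'a', 'd']
'e': index 0 in ['e', 'a', 'd'] -> ['e', 'a', 'd']
'a': index 1 in ['e', 'a', 'd'] -> ['a', 'e', 'd']
'a': index 0 in ['a', 'e', 'd'] -> ['a', 'e', 'd']
'a': index 0 in ['a', 'e', 'd'] -> ['a', 'e', 'd']


Output: [2, 2, 2, 2, 0, 1, 0, 0]


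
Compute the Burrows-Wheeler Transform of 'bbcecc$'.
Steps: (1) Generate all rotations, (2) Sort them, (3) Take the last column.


Rotations (sorted):
  0: $bbcecc -> last char: c
  1: bbcecc$ -> last char: $
  2: bcecc$b -> last char: b
  3: c$bbcec -> last char: c
  4: cc$bbce -> last char: e
  5: cecc$bb -> last char: b
  6: ecc$bbc -> last char: c


BWT = c$bcebc


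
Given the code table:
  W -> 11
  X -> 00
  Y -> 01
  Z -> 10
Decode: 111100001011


Decoding:
11 -> W
11 -> W
00 -> X
00 -> X
10 -> Z
11 -> W


Result: WWXXZW


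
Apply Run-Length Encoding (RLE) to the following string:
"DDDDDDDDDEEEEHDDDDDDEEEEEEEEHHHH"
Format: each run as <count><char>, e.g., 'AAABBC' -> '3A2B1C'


Scanning runs left to right:
  i=0: run of 'D' x 9 -> '9D'
  i=9: run of 'E' x 4 -> '4E'
  i=13: run of 'H' x 1 -> '1H'
  i=14: run of 'D' x 6 -> '6D'
  i=20: run of 'E' x 8 -> '8E'
  i=28: run of 'H' x 4 -> '4H'

RLE = 9D4E1H6D8E4H


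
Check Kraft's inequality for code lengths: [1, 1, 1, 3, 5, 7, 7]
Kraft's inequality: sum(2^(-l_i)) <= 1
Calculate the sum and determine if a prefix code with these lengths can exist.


Sum = 2^(-1) + 2^(-1) + 2^(-1) + 2^(-3) + 2^(-5) + 2^(-7) + 2^(-7)
    = 0.5 + 0.5 + 0.5 + 0.125 + 0.03125 + 0.0078125 + 0.0078125
    = 214/128 = 1.671875
Since 1.671875 > 1, Kraft's inequality is NOT satisfied.
A prefix code with these lengths CANNOT exist.

Kraft sum = 1.671875. Not satisfied.


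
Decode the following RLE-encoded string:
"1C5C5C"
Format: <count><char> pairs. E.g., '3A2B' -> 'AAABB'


Expanding each <count><char> pair:
  1C -> 'C'
  5C -> 'CCCCC'
  5C -> 'CCCCC'

Decoded = CCCCCCCCCCC


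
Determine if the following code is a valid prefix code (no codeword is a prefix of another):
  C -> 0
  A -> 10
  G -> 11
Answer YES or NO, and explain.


Checking each pair (does one codeword prefix another?):
  C='0' vs A='10': no prefix
  C='0' vs G='11': no prefix
  A='10' vs C='0': no prefix
  A='10' vs G='11': no prefix
  G='11' vs C='0': no prefix
  G='11' vs A='10': no prefix
No violation found over all pairs.

YES -- this is a valid prefix code. No codeword is a prefix of any other codeword.
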